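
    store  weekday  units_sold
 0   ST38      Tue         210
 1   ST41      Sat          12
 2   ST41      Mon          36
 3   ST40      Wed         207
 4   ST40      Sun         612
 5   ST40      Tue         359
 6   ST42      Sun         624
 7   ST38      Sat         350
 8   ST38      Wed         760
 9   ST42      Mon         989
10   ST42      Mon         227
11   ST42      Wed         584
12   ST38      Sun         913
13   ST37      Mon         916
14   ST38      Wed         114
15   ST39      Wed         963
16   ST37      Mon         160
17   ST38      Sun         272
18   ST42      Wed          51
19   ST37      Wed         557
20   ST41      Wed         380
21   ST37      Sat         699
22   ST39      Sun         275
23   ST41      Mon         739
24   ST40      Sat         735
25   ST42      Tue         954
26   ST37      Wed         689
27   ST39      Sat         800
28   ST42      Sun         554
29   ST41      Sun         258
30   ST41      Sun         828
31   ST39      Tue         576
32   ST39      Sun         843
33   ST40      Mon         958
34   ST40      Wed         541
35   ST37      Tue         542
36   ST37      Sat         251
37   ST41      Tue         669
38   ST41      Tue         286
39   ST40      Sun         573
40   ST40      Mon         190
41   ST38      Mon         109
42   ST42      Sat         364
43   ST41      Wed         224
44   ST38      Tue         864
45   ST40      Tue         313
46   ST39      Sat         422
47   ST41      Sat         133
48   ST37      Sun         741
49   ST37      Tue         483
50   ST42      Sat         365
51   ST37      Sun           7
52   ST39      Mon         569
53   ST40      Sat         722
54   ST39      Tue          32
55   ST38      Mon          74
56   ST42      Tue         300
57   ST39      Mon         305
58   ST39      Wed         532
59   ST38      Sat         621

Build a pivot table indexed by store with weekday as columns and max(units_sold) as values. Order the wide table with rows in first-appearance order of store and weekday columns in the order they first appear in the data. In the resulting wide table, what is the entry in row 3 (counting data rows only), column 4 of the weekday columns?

With rows in first-appearance order of store, row 3 is store=ST40. weekday columns in first-appearance order: Tue, Sat, Mon, Wed, Sun; column 4 is Wed.
Long rows with store=ST40, weekday=Wed: max(207, 541) = 541.

541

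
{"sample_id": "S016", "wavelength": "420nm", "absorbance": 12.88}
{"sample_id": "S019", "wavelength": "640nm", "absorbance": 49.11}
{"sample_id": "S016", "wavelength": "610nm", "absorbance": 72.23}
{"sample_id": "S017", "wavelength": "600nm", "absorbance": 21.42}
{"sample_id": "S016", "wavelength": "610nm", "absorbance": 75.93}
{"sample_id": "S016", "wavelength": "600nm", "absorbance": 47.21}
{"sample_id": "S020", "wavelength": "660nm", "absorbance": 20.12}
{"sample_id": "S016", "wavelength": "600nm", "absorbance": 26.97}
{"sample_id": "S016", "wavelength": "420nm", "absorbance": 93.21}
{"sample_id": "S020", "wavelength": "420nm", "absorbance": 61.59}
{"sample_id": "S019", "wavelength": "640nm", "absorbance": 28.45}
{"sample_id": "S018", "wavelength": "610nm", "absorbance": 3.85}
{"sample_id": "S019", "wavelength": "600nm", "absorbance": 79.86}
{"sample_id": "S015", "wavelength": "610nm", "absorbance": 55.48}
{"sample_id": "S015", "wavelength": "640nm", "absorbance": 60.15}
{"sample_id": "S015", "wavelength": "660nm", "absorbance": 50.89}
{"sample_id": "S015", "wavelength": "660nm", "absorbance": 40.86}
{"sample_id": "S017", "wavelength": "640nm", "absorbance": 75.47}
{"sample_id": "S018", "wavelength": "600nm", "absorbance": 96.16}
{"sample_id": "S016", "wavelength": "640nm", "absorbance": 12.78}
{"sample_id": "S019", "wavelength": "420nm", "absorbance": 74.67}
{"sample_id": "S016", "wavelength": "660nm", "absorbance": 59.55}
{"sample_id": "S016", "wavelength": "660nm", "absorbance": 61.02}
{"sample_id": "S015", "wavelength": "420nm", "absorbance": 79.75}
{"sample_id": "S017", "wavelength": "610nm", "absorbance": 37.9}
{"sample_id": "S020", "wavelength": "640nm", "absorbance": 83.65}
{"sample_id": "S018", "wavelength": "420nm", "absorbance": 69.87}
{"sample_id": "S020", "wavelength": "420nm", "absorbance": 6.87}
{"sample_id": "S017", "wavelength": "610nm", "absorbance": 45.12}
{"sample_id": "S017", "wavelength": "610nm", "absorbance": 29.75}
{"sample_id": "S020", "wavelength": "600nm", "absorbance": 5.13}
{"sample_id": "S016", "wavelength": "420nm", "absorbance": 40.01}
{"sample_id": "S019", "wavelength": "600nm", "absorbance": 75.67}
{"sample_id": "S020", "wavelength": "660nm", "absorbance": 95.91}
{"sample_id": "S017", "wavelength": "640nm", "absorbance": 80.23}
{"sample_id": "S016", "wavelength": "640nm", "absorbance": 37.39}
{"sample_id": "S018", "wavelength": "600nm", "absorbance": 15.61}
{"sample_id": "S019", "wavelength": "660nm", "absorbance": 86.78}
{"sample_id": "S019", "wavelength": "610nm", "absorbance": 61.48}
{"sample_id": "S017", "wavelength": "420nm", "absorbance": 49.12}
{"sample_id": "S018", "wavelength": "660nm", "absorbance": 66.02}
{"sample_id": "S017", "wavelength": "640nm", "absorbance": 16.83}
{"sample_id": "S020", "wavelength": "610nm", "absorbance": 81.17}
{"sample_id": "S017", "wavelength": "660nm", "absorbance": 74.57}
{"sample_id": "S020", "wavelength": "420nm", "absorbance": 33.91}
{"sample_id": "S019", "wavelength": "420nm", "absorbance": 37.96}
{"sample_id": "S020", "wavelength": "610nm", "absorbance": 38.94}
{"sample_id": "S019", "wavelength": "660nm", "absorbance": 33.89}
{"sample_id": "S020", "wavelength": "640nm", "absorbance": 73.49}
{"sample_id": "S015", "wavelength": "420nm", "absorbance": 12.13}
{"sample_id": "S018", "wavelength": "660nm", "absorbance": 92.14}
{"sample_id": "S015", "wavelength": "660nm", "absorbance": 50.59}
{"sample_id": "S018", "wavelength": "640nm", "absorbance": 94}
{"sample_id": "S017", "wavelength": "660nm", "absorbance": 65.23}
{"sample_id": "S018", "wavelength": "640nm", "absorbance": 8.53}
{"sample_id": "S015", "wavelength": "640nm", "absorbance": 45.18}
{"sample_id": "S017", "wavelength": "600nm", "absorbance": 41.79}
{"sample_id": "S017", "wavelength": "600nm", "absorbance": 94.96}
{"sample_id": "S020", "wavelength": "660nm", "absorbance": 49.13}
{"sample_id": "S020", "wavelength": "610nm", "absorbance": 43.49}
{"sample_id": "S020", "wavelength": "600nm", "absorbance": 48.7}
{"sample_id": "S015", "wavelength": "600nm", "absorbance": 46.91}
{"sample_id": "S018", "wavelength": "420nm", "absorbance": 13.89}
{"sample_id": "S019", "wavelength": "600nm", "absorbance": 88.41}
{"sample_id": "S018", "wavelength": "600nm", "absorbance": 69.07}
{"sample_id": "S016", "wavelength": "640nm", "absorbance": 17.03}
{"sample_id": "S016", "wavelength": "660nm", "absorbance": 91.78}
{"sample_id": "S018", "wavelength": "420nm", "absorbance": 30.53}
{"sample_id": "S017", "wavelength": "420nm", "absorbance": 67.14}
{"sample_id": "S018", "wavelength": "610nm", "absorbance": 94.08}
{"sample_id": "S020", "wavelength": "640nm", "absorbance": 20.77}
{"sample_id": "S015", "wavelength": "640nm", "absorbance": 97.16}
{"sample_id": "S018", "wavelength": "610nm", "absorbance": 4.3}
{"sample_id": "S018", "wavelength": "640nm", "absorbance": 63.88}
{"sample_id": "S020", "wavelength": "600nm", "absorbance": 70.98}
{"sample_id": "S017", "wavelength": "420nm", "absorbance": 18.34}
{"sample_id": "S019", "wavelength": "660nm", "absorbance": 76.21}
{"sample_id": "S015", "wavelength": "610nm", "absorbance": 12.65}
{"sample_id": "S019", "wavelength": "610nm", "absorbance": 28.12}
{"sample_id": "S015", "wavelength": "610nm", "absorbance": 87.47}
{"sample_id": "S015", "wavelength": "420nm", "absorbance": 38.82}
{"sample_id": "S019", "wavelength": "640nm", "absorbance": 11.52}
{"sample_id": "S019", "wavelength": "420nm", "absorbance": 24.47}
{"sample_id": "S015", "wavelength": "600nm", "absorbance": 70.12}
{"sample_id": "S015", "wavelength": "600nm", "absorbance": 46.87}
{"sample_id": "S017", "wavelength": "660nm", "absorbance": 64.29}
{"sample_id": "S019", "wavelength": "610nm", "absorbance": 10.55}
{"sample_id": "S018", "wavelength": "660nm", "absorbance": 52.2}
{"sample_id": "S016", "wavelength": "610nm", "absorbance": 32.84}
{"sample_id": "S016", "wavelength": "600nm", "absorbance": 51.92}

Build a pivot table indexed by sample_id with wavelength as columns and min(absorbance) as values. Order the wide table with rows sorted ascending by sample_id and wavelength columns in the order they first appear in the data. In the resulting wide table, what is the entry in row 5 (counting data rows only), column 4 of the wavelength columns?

75.67

With rows sorted ascending by sample_id, row 5 is sample_id=S019. wavelength columns in first-appearance order: 420nm, 640nm, 610nm, 600nm, 660nm; column 4 is 600nm.
Long rows with sample_id=S019, wavelength=600nm: min(79.86, 75.67, 88.41) = 75.67.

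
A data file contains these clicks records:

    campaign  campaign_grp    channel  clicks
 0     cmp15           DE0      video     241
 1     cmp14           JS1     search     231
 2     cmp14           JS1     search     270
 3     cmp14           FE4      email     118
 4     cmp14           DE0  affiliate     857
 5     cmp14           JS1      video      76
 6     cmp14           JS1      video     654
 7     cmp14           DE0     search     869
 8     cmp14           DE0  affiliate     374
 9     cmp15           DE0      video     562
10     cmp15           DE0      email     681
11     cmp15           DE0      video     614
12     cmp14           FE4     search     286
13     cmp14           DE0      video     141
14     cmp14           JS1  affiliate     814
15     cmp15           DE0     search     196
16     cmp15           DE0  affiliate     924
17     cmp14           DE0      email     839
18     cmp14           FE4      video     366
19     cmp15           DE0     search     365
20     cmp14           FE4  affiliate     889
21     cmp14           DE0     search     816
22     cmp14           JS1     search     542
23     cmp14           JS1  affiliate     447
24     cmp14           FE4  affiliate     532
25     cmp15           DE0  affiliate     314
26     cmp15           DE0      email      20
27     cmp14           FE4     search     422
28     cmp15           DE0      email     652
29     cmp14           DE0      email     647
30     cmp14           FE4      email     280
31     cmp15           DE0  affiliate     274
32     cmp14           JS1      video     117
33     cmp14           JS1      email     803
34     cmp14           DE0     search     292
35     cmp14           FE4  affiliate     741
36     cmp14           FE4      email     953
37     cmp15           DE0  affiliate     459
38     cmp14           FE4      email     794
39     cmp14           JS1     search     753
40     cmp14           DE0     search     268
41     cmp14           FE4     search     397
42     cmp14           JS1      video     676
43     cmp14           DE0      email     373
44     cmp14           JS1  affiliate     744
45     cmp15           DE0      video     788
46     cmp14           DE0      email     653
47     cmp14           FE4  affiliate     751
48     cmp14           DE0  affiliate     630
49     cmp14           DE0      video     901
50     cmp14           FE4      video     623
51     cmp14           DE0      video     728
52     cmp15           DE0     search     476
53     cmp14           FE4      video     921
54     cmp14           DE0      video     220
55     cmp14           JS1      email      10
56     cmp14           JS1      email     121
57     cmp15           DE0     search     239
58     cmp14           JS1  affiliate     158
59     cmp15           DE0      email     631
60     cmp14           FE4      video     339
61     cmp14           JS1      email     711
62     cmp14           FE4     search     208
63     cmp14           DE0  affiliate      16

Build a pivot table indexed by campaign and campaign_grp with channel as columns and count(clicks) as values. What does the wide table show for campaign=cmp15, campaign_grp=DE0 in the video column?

Rows with campaign=cmp15, campaign_grp=DE0 and channel=video: clicks values are 241, 562, 614, 788.
4 rows match — count = 4.

4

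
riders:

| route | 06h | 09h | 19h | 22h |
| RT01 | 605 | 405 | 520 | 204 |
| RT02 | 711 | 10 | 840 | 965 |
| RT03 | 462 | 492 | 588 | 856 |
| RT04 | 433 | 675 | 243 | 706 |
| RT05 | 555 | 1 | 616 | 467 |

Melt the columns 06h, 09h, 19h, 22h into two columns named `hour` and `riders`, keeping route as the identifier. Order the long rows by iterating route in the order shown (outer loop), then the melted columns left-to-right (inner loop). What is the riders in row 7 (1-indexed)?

840

20 rows total (5 × 4). Row 7: index ⌊(7-1)/4⌋ = 1 into route → RT02; (7-1) mod 4 = 2 into the melted columns → 19h.
So row 7 is (RT02, 19h, 840); riders = 840.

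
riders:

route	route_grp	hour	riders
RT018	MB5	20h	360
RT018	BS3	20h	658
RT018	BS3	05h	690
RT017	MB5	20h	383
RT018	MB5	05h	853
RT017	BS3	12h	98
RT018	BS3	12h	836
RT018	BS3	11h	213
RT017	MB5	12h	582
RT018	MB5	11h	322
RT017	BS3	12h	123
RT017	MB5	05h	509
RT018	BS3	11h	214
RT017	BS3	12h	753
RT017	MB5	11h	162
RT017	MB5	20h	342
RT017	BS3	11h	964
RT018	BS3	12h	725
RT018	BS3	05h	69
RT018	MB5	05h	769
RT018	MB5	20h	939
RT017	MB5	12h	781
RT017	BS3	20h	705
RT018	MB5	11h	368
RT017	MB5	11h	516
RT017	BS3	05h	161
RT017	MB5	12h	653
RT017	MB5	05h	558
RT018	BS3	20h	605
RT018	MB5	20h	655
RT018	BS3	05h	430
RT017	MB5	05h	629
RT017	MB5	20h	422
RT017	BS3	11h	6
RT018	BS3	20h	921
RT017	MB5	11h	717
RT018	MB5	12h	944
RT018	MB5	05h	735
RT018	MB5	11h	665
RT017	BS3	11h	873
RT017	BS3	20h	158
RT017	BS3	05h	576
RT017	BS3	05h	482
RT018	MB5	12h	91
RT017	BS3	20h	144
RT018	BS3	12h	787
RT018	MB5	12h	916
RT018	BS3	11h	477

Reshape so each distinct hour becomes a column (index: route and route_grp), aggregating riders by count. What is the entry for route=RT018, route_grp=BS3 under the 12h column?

Rows with route=RT018, route_grp=BS3 and hour=12h: riders values are 836, 725, 787.
3 rows match — count = 3.

3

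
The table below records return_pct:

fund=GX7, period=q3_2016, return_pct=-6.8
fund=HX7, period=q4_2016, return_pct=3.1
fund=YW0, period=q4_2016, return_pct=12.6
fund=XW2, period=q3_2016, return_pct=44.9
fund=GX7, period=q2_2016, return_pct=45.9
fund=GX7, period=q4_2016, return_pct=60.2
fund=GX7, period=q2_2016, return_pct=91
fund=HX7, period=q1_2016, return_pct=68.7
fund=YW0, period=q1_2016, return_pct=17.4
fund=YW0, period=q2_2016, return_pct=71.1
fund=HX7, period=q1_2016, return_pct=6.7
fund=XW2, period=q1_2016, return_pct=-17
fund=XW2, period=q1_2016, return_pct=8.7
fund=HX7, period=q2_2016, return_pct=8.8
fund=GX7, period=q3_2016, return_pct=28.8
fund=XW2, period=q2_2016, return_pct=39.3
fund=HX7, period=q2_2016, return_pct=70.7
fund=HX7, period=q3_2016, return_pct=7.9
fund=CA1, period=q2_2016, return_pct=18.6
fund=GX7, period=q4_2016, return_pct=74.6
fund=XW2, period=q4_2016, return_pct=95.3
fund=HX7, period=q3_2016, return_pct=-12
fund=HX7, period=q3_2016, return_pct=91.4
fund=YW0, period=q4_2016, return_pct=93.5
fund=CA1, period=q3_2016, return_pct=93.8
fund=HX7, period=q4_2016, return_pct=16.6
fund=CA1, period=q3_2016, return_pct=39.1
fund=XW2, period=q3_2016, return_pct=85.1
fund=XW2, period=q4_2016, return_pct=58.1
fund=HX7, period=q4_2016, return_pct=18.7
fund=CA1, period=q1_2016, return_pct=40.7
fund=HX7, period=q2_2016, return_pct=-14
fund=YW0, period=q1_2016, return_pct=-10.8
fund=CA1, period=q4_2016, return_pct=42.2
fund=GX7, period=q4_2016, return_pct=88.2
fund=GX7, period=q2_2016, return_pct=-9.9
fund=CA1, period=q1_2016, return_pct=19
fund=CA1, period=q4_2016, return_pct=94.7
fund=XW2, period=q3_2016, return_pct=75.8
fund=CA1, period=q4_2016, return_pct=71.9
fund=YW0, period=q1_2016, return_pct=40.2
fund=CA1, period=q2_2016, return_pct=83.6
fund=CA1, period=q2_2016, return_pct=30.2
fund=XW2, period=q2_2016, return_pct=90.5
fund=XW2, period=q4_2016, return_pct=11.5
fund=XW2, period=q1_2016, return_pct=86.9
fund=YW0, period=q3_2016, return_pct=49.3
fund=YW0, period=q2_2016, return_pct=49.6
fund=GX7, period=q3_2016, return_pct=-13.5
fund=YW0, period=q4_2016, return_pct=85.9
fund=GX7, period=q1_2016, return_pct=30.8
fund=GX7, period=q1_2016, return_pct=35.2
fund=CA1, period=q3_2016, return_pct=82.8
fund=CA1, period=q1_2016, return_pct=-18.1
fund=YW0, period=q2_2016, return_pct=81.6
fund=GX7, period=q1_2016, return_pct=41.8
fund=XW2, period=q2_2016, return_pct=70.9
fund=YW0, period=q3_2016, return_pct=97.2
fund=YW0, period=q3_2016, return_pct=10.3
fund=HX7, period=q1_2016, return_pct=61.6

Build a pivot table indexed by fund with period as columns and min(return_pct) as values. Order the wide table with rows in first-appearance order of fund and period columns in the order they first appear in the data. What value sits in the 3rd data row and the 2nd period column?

12.6

With rows in first-appearance order of fund, row 3 is fund=YW0. period columns in first-appearance order: q3_2016, q4_2016, q2_2016, q1_2016; column 2 is q4_2016.
Long rows with fund=YW0, period=q4_2016: min(12.6, 93.5, 85.9) = 12.6.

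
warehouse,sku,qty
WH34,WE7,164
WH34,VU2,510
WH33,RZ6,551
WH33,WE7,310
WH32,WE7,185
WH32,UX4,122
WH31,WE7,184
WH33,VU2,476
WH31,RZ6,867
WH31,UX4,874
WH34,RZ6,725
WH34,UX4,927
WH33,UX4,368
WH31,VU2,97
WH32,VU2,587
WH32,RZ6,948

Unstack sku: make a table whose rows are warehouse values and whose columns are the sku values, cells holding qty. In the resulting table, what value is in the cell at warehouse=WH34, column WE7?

164

Wide layout: rows indexed by warehouse, columns are the 4 distinct sku values (WE7, VU2, RZ6, UX4).
Cell (warehouse=WH34, sku=WE7) draws from the long row where warehouse=WH34 and sku=WE7, which has qty=164.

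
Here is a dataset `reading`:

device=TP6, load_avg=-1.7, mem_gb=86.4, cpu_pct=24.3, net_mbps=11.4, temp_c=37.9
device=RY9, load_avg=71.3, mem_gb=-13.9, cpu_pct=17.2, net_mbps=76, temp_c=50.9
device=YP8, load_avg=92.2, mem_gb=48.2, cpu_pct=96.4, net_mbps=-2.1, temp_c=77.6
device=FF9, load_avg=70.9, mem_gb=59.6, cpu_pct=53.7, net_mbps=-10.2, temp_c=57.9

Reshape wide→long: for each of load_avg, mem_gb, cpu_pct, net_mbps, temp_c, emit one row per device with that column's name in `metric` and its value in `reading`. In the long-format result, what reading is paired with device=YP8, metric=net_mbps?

Unpivoting turns each (device, wide-column) pair into one long row.
The wide cell at row YP8, column net_mbps holds -2.1, so the long row (YP8, net_mbps) has reading=-2.1.

-2.1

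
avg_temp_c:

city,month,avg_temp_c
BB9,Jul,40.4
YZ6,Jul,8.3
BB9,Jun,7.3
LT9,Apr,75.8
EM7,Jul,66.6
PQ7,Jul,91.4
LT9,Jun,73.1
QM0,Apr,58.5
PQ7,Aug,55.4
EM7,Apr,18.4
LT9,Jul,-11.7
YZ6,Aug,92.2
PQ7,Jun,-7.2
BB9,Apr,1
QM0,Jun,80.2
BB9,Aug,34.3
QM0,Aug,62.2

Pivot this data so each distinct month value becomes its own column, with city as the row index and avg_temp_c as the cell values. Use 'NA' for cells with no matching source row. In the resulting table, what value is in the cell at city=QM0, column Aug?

The long row with city=QM0, month=Aug has avg_temp_c=62.2.

62.2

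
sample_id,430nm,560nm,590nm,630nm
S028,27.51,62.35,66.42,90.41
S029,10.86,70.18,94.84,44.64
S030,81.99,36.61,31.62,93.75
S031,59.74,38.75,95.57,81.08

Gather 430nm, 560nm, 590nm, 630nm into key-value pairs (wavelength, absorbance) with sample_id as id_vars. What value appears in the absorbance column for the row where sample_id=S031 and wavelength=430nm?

59.74

Unpivoting turns each (sample_id, wide-column) pair into one long row.
The wide cell at row S031, column 430nm holds 59.74, so the long row (S031, 430nm) has absorbance=59.74.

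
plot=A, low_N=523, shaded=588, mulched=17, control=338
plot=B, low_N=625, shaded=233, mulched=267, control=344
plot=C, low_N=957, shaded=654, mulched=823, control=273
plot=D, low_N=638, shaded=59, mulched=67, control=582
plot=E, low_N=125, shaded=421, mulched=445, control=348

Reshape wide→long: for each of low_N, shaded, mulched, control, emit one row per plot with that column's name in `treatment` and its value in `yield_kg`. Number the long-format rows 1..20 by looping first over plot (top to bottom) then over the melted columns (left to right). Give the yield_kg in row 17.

20 rows total (5 × 4). Row 17: index ⌊(17-1)/4⌋ = 4 into plot → E; (17-1) mod 4 = 0 into the melted columns → low_N.
So row 17 is (E, low_N, 125); yield_kg = 125.

125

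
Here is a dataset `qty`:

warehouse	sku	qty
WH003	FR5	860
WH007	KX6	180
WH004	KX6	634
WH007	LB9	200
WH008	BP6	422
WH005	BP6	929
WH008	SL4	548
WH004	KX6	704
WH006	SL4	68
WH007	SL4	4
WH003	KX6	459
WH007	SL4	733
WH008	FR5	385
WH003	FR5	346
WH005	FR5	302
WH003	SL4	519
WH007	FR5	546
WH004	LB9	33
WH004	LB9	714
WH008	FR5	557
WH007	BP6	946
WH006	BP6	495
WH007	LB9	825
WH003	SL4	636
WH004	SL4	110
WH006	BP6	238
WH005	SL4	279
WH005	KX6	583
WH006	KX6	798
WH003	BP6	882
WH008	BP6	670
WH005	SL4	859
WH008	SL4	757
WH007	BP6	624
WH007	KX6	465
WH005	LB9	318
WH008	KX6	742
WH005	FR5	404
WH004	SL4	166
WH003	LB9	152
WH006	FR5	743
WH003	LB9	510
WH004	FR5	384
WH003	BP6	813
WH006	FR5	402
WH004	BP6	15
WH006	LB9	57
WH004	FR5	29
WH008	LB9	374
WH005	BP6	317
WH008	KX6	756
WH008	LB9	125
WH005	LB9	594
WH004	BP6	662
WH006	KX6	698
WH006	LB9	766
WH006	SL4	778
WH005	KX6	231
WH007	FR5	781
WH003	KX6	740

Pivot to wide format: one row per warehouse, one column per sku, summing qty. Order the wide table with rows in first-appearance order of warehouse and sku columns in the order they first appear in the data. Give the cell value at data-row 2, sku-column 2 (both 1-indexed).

With rows in first-appearance order of warehouse, row 2 is warehouse=WH007. sku columns in first-appearance order: FR5, KX6, LB9, BP6, SL4; column 2 is KX6.
Long rows with warehouse=WH007, sku=KX6: 180 + 465 = 645.

645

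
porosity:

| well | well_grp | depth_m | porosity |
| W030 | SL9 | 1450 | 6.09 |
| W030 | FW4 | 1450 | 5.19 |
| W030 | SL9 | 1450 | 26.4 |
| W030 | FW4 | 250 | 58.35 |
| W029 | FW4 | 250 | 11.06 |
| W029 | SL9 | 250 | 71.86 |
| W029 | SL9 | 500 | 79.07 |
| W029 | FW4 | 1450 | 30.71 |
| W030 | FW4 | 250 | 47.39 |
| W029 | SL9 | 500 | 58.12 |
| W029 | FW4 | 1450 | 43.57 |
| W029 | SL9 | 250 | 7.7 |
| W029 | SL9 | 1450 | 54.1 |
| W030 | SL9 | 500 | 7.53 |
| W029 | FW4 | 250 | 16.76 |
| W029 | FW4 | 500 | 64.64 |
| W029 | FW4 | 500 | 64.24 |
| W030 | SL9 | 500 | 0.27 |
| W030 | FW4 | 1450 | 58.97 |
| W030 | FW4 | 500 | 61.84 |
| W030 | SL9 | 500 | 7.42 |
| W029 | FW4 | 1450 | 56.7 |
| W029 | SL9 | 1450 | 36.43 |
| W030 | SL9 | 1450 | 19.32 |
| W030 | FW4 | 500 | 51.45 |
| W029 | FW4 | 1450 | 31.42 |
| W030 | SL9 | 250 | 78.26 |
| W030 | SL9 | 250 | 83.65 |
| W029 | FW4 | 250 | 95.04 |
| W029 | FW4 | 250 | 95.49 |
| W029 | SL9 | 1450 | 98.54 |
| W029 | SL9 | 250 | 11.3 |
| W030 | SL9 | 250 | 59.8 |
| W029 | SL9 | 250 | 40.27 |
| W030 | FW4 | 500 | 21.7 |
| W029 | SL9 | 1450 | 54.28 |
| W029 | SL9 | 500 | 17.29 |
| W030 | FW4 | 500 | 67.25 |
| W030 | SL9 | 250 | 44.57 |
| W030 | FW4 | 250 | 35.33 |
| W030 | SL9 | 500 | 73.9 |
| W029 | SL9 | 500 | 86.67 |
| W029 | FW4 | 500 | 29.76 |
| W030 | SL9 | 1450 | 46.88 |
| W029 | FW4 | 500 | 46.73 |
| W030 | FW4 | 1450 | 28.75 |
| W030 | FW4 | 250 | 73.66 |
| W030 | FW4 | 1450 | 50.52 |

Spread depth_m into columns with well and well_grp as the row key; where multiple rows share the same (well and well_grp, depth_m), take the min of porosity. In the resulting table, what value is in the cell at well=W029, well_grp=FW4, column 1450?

Rows with well=W029, well_grp=FW4 and depth_m=1450: porosity values are 30.71, 43.57, 56.7, 31.42.
min(30.71, 43.57, 56.7, 31.42) = 30.71.

30.71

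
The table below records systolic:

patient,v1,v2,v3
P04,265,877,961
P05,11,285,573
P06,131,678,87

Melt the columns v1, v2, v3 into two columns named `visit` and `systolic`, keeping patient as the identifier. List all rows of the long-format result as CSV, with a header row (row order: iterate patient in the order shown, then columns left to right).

patient,visit,systolic
P04,v1,265
P04,v2,877
P04,v3,961
P05,v1,11
P05,v2,285
P05,v3,573
P06,v1,131
P06,v2,678
P06,v3,87

Each (patient, column) pair becomes one row: 3 × 3 = 9 rows.
For example, (P04, v1) → systolic=265.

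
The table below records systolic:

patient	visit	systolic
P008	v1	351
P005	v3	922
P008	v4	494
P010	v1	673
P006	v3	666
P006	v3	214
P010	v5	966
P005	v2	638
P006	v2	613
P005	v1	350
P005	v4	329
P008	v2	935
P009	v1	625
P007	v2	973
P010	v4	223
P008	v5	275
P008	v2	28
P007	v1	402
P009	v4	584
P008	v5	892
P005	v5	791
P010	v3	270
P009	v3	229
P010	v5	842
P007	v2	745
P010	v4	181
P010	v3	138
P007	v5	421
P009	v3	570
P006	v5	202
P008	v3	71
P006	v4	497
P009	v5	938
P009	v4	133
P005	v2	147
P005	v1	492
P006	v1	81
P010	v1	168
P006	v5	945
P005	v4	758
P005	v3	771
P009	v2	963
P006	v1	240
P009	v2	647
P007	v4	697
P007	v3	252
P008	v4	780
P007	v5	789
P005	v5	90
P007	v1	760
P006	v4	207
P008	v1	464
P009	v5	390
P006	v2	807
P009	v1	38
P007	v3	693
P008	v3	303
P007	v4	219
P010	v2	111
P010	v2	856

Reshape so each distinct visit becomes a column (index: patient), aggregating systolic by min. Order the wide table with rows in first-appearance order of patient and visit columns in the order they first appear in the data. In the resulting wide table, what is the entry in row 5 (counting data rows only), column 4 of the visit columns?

390

With rows in first-appearance order of patient, row 5 is patient=P009. visit columns in first-appearance order: v1, v3, v4, v5, v2; column 4 is v5.
Long rows with patient=P009, visit=v5: min(938, 390) = 390.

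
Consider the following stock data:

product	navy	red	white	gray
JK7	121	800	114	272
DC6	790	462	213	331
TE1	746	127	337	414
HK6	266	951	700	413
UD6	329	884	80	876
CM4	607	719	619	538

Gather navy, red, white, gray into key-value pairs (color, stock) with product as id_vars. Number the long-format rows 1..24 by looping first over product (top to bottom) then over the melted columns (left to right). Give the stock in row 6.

462

24 rows total (6 × 4). Row 6: index ⌊(6-1)/4⌋ = 1 into product → DC6; (6-1) mod 4 = 1 into the melted columns → red.
So row 6 is (DC6, red, 462); stock = 462.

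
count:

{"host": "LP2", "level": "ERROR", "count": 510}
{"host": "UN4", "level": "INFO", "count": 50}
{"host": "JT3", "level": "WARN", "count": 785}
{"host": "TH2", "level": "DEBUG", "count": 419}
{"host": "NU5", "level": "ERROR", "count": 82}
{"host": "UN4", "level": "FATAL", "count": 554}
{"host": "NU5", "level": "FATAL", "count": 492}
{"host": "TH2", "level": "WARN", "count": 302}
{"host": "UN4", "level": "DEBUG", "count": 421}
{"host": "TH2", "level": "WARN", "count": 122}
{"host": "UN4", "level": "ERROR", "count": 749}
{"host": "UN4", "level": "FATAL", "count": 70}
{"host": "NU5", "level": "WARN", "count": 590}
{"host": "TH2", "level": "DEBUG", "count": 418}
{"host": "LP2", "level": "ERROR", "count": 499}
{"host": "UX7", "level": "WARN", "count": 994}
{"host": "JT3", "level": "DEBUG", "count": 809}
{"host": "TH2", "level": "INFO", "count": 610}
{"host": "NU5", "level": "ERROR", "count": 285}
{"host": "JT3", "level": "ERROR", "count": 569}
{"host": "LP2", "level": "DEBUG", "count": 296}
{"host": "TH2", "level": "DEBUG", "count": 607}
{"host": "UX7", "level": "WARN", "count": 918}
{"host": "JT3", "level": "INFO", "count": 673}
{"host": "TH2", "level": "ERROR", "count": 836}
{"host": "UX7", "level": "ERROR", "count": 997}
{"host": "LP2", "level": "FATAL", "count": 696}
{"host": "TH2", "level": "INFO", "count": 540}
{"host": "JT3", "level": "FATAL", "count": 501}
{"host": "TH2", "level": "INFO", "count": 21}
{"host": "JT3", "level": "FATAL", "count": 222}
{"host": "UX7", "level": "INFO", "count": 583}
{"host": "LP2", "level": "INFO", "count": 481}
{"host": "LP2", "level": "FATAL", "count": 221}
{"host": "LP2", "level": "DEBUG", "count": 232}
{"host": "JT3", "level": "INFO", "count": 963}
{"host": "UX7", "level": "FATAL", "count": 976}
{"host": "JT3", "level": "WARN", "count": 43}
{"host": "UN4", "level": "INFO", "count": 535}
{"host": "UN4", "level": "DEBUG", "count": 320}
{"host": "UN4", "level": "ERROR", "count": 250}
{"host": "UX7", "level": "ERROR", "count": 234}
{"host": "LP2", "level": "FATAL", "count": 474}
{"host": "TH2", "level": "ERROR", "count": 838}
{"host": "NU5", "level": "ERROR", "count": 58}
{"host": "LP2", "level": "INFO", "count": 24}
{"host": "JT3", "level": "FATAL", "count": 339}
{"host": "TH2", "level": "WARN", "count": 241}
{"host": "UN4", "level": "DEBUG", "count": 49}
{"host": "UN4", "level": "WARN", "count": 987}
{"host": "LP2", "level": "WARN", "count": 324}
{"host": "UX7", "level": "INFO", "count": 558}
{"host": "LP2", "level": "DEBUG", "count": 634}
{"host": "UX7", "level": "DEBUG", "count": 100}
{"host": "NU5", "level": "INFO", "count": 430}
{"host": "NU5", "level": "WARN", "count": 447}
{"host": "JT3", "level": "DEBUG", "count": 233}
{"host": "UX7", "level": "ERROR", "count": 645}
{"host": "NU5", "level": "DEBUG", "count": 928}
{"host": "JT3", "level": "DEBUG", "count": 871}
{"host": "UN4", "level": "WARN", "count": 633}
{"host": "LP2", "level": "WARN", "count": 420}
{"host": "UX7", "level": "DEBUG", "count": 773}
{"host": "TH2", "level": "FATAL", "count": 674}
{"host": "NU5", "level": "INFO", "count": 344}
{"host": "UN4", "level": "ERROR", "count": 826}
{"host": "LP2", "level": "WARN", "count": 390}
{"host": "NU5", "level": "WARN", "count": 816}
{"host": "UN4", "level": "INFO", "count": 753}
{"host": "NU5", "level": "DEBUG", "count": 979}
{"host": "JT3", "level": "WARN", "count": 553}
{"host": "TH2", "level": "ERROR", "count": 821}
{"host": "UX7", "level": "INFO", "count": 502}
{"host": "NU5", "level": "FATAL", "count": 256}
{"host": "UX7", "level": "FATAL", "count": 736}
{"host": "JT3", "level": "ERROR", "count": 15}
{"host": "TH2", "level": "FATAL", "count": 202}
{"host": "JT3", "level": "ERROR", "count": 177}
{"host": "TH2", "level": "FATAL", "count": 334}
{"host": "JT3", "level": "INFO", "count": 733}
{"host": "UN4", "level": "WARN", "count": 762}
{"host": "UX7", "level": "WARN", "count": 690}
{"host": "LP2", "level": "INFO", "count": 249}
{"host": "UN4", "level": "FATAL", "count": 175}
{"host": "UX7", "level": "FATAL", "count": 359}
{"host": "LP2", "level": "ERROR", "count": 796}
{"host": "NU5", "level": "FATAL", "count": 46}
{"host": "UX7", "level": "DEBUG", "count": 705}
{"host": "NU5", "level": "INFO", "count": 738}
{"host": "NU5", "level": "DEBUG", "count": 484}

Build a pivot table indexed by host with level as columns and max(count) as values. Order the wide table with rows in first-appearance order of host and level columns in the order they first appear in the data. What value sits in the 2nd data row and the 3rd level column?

With rows in first-appearance order of host, row 2 is host=UN4. level columns in first-appearance order: ERROR, INFO, WARN, DEBUG, FATAL; column 3 is WARN.
Long rows with host=UN4, level=WARN: max(987, 633, 762) = 987.

987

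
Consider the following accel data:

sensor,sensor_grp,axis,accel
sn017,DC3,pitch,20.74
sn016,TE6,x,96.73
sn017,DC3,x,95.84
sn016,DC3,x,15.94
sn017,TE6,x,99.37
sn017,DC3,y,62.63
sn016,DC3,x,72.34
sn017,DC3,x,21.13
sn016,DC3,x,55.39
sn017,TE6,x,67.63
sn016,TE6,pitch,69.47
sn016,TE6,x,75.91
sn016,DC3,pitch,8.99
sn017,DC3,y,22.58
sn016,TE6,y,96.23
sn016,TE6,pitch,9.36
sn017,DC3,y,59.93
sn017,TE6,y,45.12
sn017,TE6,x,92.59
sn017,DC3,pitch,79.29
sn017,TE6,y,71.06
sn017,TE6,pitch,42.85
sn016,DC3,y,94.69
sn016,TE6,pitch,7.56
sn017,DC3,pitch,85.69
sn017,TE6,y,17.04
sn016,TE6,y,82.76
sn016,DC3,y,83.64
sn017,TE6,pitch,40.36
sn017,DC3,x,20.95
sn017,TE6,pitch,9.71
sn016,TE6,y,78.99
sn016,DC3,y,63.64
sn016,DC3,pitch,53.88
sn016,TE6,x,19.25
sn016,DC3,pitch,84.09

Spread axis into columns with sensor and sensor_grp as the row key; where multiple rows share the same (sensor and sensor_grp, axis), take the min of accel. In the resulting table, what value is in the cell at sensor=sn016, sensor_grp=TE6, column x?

19.25

Rows with sensor=sn016, sensor_grp=TE6 and axis=x: accel values are 96.73, 75.91, 19.25.
min(96.73, 75.91, 19.25) = 19.25.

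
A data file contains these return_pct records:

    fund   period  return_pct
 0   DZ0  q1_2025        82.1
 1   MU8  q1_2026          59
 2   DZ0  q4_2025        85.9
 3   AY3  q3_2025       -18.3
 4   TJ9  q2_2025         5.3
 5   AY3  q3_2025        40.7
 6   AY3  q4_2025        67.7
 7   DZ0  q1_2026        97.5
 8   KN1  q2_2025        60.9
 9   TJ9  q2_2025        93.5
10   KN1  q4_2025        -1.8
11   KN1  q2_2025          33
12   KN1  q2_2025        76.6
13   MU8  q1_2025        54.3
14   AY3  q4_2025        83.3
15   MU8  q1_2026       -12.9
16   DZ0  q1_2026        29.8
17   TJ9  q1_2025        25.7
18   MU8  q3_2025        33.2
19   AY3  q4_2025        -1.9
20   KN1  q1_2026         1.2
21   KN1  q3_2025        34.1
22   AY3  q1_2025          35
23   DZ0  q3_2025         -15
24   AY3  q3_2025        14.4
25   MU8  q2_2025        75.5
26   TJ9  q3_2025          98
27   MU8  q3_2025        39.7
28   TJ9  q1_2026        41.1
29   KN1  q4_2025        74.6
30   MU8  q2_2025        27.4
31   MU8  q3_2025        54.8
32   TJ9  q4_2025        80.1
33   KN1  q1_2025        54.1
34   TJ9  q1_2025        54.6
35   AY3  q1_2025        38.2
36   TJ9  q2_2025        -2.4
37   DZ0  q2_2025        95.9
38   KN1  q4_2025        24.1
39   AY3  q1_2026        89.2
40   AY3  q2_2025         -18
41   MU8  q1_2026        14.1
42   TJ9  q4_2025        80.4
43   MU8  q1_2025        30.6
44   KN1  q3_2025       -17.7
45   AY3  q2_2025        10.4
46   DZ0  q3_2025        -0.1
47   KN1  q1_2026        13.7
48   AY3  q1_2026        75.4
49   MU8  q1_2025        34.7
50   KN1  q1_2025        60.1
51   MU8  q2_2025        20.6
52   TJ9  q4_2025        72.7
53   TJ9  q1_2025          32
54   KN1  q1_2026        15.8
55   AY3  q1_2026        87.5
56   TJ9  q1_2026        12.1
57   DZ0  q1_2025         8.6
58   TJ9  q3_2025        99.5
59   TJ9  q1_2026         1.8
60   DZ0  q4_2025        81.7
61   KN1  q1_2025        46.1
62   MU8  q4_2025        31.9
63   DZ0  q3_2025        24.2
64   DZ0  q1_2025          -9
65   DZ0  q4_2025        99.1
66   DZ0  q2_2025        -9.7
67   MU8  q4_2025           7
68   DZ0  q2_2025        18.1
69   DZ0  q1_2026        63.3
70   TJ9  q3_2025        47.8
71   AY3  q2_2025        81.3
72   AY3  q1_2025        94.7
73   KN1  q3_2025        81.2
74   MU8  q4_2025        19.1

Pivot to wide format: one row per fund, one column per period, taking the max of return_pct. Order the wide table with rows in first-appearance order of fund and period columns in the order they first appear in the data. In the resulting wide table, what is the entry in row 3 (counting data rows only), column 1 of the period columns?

With rows in first-appearance order of fund, row 3 is fund=AY3. period columns in first-appearance order: q1_2025, q1_2026, q4_2025, q3_2025, q2_2025; column 1 is q1_2025.
Long rows with fund=AY3, period=q1_2025: max(35, 38.2, 94.7) = 94.7.

94.7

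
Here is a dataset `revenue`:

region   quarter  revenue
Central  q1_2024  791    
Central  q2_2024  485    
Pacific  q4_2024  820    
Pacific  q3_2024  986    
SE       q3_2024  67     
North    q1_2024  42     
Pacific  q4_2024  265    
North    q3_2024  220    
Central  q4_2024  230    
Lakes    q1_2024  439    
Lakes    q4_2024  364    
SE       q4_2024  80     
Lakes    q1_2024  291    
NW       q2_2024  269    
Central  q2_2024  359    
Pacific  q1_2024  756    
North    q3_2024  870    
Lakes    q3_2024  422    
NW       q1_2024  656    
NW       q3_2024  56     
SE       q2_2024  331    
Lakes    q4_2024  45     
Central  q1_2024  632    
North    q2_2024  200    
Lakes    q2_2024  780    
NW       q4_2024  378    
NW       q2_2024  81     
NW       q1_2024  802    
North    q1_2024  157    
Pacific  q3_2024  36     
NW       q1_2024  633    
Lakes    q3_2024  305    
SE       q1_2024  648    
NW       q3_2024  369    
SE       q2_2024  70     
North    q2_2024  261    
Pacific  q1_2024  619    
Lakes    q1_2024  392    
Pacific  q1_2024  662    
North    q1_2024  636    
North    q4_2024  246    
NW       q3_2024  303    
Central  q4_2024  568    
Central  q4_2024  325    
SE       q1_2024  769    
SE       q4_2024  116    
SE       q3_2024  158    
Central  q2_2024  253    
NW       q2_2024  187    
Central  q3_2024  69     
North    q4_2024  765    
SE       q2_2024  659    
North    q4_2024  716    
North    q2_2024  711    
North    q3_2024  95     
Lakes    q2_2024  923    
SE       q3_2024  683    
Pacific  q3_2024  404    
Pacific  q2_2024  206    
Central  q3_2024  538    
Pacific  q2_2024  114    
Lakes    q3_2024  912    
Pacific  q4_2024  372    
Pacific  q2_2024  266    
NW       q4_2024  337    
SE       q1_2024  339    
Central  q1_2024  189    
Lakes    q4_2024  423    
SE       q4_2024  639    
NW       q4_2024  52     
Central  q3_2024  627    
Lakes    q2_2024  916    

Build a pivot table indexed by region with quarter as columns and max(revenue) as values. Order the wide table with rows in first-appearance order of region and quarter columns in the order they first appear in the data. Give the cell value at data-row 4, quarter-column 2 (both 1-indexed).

711

With rows in first-appearance order of region, row 4 is region=North. quarter columns in first-appearance order: q1_2024, q2_2024, q4_2024, q3_2024; column 2 is q2_2024.
Long rows with region=North, quarter=q2_2024: max(200, 261, 711) = 711.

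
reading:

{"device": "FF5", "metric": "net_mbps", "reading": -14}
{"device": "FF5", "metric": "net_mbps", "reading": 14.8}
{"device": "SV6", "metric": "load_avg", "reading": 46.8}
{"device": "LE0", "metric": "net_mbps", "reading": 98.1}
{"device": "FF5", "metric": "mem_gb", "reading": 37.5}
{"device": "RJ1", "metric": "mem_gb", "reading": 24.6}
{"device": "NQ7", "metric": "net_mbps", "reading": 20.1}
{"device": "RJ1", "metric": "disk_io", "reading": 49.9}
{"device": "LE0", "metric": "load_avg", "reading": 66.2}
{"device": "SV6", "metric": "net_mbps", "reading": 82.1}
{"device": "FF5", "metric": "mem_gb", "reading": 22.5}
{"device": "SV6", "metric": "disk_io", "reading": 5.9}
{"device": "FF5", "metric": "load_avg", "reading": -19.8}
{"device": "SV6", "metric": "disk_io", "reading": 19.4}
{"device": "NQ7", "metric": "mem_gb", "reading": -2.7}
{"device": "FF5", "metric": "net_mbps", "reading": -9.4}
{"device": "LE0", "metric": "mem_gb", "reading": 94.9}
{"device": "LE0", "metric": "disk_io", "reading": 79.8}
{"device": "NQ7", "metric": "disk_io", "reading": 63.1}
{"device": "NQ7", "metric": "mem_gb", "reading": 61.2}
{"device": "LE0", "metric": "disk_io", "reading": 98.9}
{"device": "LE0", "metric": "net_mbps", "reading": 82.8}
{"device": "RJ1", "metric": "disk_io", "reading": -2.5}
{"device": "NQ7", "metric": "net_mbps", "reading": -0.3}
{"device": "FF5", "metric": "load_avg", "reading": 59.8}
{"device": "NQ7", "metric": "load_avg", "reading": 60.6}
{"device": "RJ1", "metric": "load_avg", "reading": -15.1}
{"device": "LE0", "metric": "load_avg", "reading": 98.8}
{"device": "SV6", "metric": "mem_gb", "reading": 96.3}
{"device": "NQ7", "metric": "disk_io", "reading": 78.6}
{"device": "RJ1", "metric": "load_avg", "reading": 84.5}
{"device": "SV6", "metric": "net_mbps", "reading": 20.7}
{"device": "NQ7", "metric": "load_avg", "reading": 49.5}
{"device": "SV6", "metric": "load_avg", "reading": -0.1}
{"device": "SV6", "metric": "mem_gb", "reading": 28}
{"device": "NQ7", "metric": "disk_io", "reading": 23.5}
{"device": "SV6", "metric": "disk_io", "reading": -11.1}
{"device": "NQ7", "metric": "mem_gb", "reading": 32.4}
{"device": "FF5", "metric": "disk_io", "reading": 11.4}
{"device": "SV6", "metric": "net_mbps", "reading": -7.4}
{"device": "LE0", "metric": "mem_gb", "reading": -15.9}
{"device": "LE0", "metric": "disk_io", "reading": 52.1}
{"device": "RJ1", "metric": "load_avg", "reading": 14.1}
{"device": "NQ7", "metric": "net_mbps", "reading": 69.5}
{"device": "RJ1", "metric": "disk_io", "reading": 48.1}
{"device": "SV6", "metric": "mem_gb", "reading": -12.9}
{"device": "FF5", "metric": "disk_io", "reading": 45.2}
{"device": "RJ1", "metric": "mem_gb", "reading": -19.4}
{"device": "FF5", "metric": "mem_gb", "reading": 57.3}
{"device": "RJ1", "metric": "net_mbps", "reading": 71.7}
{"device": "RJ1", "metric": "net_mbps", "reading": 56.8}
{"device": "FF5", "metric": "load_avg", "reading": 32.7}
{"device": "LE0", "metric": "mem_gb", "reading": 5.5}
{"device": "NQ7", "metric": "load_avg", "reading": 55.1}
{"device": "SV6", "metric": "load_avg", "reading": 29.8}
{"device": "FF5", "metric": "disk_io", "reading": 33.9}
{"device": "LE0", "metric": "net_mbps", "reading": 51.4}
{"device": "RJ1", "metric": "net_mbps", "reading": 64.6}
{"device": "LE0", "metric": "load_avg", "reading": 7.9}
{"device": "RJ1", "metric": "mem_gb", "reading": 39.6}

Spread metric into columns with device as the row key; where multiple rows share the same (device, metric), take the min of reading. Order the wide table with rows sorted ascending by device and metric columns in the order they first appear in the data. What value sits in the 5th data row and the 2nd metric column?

With rows sorted ascending by device, row 5 is device=SV6. metric columns in first-appearance order: net_mbps, load_avg, mem_gb, disk_io; column 2 is load_avg.
Long rows with device=SV6, metric=load_avg: min(46.8, -0.1, 29.8) = -0.1.

-0.1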